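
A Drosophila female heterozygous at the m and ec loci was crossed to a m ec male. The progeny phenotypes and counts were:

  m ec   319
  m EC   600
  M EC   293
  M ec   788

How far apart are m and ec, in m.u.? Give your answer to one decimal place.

30.6 m.u.

The two most frequent classes, M ec (788) and m EC (600), are the parental types, so the F1 was M ec / m EC.
The recombinant classes are M EC and m ec: 293 + 319 = 612.
Recombination frequency = 612/2000 = 0.3060 ≈ 30.6%, i.e. 30.6 m.u.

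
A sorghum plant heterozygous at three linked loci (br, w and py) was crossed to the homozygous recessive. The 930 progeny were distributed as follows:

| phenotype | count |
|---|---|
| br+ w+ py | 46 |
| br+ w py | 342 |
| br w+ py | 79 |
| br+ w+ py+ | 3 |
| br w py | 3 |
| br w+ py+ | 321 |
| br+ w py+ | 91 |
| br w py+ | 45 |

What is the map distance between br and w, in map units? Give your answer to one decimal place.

10.4 map units

The two most frequent reciprocal classes, br+ w py and br w+ py+, are the parental types, so the F1 was br+ w py / br w+ py+.
The two rarest classes, br w py and br+ w+ py+, are the double crossovers. Comparing them with the parentals, only the br allele has switched, so br is the middle locus and the order is w – br – py.
Crossovers in the w–br interval produce the single-crossover classes br+ w+ py and br w py+ (46 + 45 = 91) plus the double crossovers (6).
RF(w–br) = (91 + 6) / 930 = 97/930 = 0.1043 → 10.4 map units.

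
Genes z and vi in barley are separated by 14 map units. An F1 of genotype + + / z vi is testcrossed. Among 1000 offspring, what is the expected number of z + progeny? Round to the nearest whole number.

70

A map distance of 14 map units corresponds to a recombination frequency of 0.140.
The F1 is + + / z vi, so z + is a recombinant gamete class with expected frequency r/2 = 0.140/2 = 0.0700.
Expected number = 0.0700 × 1000 = 70.00 ≈ 70.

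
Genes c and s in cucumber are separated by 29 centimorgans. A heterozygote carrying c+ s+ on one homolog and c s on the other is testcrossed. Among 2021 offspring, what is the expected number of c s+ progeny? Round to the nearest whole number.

A map distance of 29 centimorgans corresponds to a recombination frequency of 0.290.
The F1 is c+ s+ / c s, so c s+ is a recombinant gamete class with expected frequency r/2 = 0.290/2 = 0.1450.
Expected number = 0.1450 × 2021 = 293.04 ≈ 293.

293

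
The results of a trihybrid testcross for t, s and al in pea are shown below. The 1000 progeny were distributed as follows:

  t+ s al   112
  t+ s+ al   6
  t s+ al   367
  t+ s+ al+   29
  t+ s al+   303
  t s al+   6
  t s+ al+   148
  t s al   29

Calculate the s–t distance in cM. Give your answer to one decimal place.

7.0 cM

The two most frequent reciprocal classes, t s+ al and t+ s al+, are the parental types, so the F1 was t s+ al / t+ s al+.
The two rarest classes, t+ s+ al and t s al+, are the double crossovers. Comparing them with the parentals, only the t allele has switched, so t is the middle locus and the order is s – t – al.
Crossovers in the s–t interval produce the single-crossover classes t s al and t+ s+ al+ (29 + 29 = 58) plus the double crossovers (12).
RF(s–t) = (58 + 12) / 1000 = 70/1000 = 0.0700 → 7.0 cM.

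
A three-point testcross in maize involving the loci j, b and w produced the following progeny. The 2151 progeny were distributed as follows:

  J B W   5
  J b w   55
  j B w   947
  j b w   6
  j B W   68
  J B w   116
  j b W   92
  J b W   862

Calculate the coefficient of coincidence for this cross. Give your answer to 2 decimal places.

The two most frequent reciprocal classes, j B w and J b W, are the parental types, so the F1 was j B w / J b W.
The two rarest classes, j b w and J B W, are the double crossovers. Comparing them with the parentals, only the b allele has switched, so b is the middle locus and the order is w – b – j.
w–b: (123 + 11)/2151 = 0.0623; b–j: (208 + 11)/2151 = 0.1018.
Expected DCO frequency = 0.0623 × 0.1018 ≈ 0.00634; observed = 11/2151 ≈ 0.00511.
Coefficient of coincidence = 0.00511/0.00634 ≈ 0.81.

0.81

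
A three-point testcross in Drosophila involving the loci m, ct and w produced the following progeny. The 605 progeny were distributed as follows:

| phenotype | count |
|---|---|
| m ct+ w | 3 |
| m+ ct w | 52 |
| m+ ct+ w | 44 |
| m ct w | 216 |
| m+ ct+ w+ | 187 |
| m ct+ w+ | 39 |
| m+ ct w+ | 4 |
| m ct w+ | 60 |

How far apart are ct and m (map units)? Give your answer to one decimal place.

16.2 map units

The two most frequent reciprocal classes, m ct w and m+ ct+ w+, are the parental types, so the F1 was m ct w / m+ ct+ w+.
The two rarest classes, m ct+ w and m+ ct w+, are the double crossovers. Comparing them with the parentals, only the ct allele has switched, so ct is the middle locus and the order is m – ct – w.
Crossovers in the m–ct interval produce the single-crossover classes m+ ct w and m ct+ w+ (52 + 39 = 91) plus the double crossovers (7).
RF(m–ct) = (91 + 7) / 605 = 98/605 = 0.1620 → 16.2 map units.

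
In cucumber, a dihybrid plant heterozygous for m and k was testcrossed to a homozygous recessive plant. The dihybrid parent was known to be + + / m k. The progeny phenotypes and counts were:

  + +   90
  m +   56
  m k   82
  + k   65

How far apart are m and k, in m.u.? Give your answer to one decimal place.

41.3 m.u.

The recombinant classes are + k and m +: 65 + 56 = 121.
Recombination frequency = 121/293 = 0.4130 ≈ 41.3%, i.e. 41.3 m.u.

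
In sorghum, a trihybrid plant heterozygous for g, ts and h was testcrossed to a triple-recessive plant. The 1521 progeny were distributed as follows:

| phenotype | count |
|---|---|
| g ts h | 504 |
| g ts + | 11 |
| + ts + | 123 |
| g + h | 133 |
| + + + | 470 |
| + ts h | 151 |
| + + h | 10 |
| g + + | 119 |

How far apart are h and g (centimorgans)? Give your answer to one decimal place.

19.1 centimorgans

The two most frequent reciprocal classes, g ts h and + + +, are the parental types, so the F1 was g ts h / + + +.
The two rarest classes, g ts + and + + h, are the double crossovers. Comparing them with the parentals, only the h allele has switched, so h is the middle locus and the order is g – h – ts.
Crossovers in the g–h interval produce the single-crossover classes + ts h and g + + (151 + 119 = 270) plus the double crossovers (21).
RF(g–h) = (270 + 21) / 1521 = 291/1521 = 0.1913 → 19.1 centimorgans.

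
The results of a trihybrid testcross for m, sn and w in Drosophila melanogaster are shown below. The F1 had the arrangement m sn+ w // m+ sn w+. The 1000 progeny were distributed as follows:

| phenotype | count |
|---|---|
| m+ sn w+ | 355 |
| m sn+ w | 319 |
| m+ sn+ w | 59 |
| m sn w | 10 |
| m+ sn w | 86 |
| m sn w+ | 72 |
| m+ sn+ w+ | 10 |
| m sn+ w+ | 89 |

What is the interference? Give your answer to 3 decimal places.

0.321

The two rarest classes, m sn w and m+ sn+ w+, are the double crossovers. Comparing them with the parentals, only the sn allele has switched, so sn is the middle locus and the order is w – sn – m.
w–sn: (175 + 20)/1000 = 0.1950; sn–m: (131 + 20)/1000 = 0.1510.
Expected DCO frequency = 0.1950 × 0.1510 ≈ 0.02944; observed = 20/1000 ≈ 0.02000.
Coefficient of coincidence = 0.02000/0.02944 ≈ 0.679; interference = 1 − 0.679 = 0.321.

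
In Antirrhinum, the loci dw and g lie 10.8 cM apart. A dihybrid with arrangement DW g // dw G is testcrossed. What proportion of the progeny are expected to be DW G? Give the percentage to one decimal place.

5.4%

A map distance of 10.8 cM corresponds to a recombination frequency of 0.108.
The F1 is DW g / dw G, so DW G is a recombinant gamete class with expected frequency r/2 = 0.108/2 = 0.0540.
That is 0.0540 = 5.4% of the progeny.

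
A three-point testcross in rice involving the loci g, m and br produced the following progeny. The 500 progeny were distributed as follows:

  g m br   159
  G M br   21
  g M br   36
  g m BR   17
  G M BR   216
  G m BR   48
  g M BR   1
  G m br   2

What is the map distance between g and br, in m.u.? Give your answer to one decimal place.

8.2 m.u.

The two most frequent reciprocal classes, G M BR and g m br, are the parental types, so the F1 was G M BR / g m br.
The two rarest classes, g M BR and G m br, are the double crossovers. Comparing them with the parentals, only the g allele has switched, so g is the middle locus and the order is br – g – m.
Crossovers in the br–g interval produce the single-crossover classes G M br and g m BR (21 + 17 = 38) plus the double crossovers (3).
RF(br–g) = (38 + 3) / 500 = 41/500 = 0.0820 → 8.2 m.u.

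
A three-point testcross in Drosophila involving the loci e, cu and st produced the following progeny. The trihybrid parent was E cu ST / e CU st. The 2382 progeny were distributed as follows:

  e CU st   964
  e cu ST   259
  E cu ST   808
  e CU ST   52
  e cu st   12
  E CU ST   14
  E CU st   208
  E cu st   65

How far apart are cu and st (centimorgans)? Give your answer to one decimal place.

6.0 centimorgans

The two rarest classes, E CU ST and e cu st, are the double crossovers. Comparing them with the parentals, only the cu allele has switched, so cu is the middle locus and the order is e – cu – st.
Crossovers in the cu–st interval produce the single-crossover classes E cu st and e CU ST (65 + 52 = 117) plus the double crossovers (26).
RF(cu–st) = (117 + 26) / 2382 = 143/2382 = 0.0600 → 6.0 centimorgans.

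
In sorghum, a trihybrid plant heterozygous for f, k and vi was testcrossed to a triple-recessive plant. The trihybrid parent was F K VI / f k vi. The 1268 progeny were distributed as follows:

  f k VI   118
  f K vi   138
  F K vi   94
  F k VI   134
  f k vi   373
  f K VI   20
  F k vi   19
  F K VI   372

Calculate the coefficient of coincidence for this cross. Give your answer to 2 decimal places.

0.63

The two rarest classes, f K VI and F k vi, are the double crossovers. Comparing them with the parentals, only the f allele has switched, so f is the middle locus and the order is vi – f – k.
vi–f: (212 + 39)/1268 = 0.1979; f–k: (272 + 39)/1268 = 0.2453.
Expected DCO frequency = 0.1979 × 0.2453 ≈ 0.04854; observed = 39/1268 ≈ 0.03076.
Coefficient of coincidence = 0.03076/0.04854 ≈ 0.63.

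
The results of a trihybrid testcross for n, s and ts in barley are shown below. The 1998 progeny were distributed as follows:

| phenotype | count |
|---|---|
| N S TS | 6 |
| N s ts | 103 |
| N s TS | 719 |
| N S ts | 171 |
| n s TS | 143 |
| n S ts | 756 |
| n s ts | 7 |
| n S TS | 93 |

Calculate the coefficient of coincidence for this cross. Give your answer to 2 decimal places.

The two most frequent reciprocal classes, n S ts and N s TS, are the parental types, so the F1 was n S ts / N s TS.
The two rarest classes, n s ts and N S TS, are the double crossovers. Comparing them with the parentals, only the s allele has switched, so s is the middle locus and the order is n – s – ts.
n–s: (314 + 13)/1998 = 0.1637; s–ts: (196 + 13)/1998 = 0.1046.
Expected DCO frequency = 0.1637 × 0.1046 ≈ 0.01712; observed = 13/1998 ≈ 0.00651.
Coefficient of coincidence = 0.00651/0.01712 ≈ 0.38.

0.38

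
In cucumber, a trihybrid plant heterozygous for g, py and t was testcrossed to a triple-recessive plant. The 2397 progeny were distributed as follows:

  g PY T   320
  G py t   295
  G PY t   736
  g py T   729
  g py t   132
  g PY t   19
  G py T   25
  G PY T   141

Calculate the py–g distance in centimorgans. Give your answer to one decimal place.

The two most frequent reciprocal classes, G PY t and g py T, are the parental types, so the F1 was G PY t / g py T.
The two rarest classes, g PY t and G py T, are the double crossovers. Comparing them with the parentals, only the g allele has switched, so g is the middle locus and the order is t – g – py.
Crossovers in the g–py interval produce the single-crossover classes G py t and g PY T (295 + 320 = 615) plus the double crossovers (44).
RF(g–py) = (615 + 44) / 2397 = 659/2397 = 0.2749 → 27.5 centimorgans.

27.5 centimorgans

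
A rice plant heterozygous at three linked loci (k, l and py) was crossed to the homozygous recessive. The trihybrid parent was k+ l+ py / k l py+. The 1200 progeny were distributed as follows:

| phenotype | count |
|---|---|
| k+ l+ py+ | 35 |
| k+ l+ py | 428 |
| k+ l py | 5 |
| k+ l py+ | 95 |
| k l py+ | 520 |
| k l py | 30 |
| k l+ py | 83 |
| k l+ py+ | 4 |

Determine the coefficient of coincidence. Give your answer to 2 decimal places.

0.78

The two rarest classes, k+ l py and k l+ py+, are the double crossovers. Comparing them with the parentals, only the l allele has switched, so l is the middle locus and the order is py – l – k.
py–l: (65 + 9)/1200 = 0.0617; l–k: (178 + 9)/1200 = 0.1558.
Expected DCO frequency = 0.0617 × 0.1558 ≈ 0.00961; observed = 9/1200 ≈ 0.00750.
Coefficient of coincidence = 0.00750/0.00961 ≈ 0.78.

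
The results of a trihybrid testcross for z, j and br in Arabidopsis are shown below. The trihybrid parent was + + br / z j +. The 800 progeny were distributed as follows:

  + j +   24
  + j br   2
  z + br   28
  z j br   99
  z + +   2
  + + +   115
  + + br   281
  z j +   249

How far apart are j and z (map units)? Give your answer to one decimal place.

The two rarest classes, + j br and z + +, are the double crossovers. Comparing them with the parentals, only the j allele has switched, so j is the middle locus and the order is br – j – z.
Crossovers in the j–z interval produce the single-crossover classes z + br and + j + (28 + 24 = 52) plus the double crossovers (4).
RF(j–z) = (52 + 4) / 800 = 56/800 = 0.0700 → 7.0 map units.

7.0 map units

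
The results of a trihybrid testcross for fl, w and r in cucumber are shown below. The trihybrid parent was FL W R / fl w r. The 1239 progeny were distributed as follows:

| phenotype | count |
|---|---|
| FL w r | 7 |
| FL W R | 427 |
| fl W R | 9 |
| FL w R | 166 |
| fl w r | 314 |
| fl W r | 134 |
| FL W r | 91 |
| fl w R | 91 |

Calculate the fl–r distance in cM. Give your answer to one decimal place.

The two rarest classes, fl W R and FL w r, are the double crossovers. Comparing them with the parentals, only the fl allele has switched, so fl is the middle locus and the order is w – fl – r.
Crossovers in the fl–r interval produce the single-crossover classes FL W r and fl w R (91 + 91 = 182) plus the double crossovers (16).
RF(fl–r) = (182 + 16) / 1239 = 198/1239 = 0.1598 → 16.0 cM.

16.0 cM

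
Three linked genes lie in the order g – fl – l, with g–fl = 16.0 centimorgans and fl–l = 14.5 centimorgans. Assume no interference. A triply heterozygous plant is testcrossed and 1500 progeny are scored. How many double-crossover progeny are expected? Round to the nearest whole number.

35

Map distances give recombination frequencies of 0.160 and 0.145 for the two intervals.
With no interference, expected double-crossover frequency = 0.160 × 0.145 = 0.02320.
Expected number = 0.02320 × 1500 = 34.80 ≈ 35.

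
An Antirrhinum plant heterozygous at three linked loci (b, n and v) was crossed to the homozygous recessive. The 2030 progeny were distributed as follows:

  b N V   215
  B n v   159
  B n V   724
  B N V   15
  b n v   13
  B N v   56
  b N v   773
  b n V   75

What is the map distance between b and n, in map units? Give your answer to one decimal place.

7.8 map units

The two most frequent reciprocal classes, B n V and b N v, are the parental types, so the F1 was B n V / b N v.
The two rarest classes, B N V and b n v, are the double crossovers. Comparing them with the parentals, only the n allele has switched, so n is the middle locus and the order is b – n – v.
Crossovers in the b–n interval produce the single-crossover classes b n V and B N v (75 + 56 = 131) plus the double crossovers (28).
RF(b–n) = (131 + 28) / 2030 = 159/2030 = 0.0783 → 7.8 map units.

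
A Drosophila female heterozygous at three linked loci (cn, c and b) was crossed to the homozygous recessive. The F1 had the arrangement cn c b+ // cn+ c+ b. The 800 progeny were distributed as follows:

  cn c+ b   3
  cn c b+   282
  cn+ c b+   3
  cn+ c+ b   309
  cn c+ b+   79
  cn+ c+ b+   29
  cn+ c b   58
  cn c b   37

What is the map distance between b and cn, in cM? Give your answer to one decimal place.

9.0 cM

The two rarest classes, cn+ c b+ and cn c+ b, are the double crossovers. Comparing them with the parentals, only the cn allele has switched, so cn is the middle locus and the order is b – cn – c.
Crossovers in the b–cn interval produce the single-crossover classes cn c b and cn+ c+ b+ (37 + 29 = 66) plus the double crossovers (6).
RF(b–cn) = (66 + 6) / 800 = 72/800 = 0.0900 → 9.0 cM.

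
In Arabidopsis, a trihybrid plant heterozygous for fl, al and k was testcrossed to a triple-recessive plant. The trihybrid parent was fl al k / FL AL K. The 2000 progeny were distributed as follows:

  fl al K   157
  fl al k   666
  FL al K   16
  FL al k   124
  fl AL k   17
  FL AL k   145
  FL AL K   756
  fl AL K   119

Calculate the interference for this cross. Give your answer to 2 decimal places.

0.29

The two rarest classes, fl AL k and FL al K, are the double crossovers. Comparing them with the parentals, only the al allele has switched, so al is the middle locus and the order is fl – al – k.
fl–al: (243 + 33)/2000 = 0.1380; al–k: (302 + 33)/2000 = 0.1675.
Expected DCO frequency = 0.1380 × 0.1675 ≈ 0.02312; observed = 33/2000 ≈ 0.01650.
Coefficient of coincidence = 0.01650/0.02312 ≈ 0.71; interference = 1 − 0.71 = 0.29.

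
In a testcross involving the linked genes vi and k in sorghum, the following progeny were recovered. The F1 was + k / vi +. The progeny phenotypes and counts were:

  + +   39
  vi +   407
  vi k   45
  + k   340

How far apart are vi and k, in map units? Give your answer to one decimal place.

The recombinant classes are + + and vi k: 39 + 45 = 84.
Recombination frequency = 84/831 = 0.1011 ≈ 10.1%, i.e. 10.1 map units.

10.1 map units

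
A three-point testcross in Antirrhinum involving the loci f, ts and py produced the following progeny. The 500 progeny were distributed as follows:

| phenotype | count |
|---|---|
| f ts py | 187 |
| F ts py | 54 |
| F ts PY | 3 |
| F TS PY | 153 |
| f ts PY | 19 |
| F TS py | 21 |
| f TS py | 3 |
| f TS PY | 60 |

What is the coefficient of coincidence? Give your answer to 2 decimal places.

The two most frequent reciprocal classes, F TS PY and f ts py, are the parental types, so the F1 was F TS PY / f ts py.
The two rarest classes, F ts PY and f TS py, are the double crossovers. Comparing them with the parentals, only the ts allele has switched, so ts is the middle locus and the order is py – ts – f.
py–ts: (40 + 6)/500 = 0.0920; ts–f: (114 + 6)/500 = 0.2400.
Expected DCO frequency = 0.0920 × 0.2400 ≈ 0.02208; observed = 6/500 ≈ 0.01200.
Coefficient of coincidence = 0.01200/0.02208 ≈ 0.54.

0.54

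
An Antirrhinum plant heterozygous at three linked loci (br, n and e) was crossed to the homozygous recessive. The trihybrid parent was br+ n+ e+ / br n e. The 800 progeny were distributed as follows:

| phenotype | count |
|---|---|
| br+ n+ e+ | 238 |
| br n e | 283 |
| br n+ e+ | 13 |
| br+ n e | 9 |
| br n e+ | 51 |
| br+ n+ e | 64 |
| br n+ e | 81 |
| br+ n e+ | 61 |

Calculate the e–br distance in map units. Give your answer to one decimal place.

17.1 map units

The two rarest classes, br n+ e+ and br+ n e, are the double crossovers. Comparing them with the parentals, only the br allele has switched, so br is the middle locus and the order is e – br – n.
Crossovers in the e–br interval produce the single-crossover classes br+ n+ e and br n e+ (64 + 51 = 115) plus the double crossovers (22).
RF(e–br) = (115 + 22) / 800 = 137/800 = 0.1713 → 17.1 map units.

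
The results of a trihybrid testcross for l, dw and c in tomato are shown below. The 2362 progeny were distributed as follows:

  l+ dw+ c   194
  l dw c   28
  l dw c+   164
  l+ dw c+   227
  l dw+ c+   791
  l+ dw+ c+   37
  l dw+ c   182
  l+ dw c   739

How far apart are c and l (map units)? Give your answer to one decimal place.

20.1 map units

The two most frequent reciprocal classes, l dw+ c+ and l+ dw c, are the parental types, so the F1 was l dw+ c+ / l+ dw c.
The two rarest classes, l+ dw+ c+ and l dw c, are the double crossovers. Comparing them with the parentals, only the l allele has switched, so l is the middle locus and the order is dw – l – c.
Crossovers in the l–c interval produce the single-crossover classes l dw+ c and l+ dw c+ (182 + 227 = 409) plus the double crossovers (65).
RF(l–c) = (409 + 65) / 2362 = 474/2362 = 0.2007 → 20.1 map units.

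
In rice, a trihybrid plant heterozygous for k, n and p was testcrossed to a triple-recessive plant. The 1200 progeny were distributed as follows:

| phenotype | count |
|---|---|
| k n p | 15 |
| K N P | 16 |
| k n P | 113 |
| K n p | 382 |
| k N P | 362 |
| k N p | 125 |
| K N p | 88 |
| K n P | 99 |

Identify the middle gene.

The two most frequent reciprocal classes, k N P and K n p, are the parental types, so the F1 was k N P / K n p.
The two rarest classes, K N P and k n p, are the double crossovers. Comparing them with the parentals, only the k allele has switched, so k is the middle locus and the order is p – k – n.

k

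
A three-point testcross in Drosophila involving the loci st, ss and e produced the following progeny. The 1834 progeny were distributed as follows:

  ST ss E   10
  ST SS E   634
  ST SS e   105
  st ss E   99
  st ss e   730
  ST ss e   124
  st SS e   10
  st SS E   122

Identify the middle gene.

ss

The two most frequent reciprocal classes, ST SS E and st ss e, are the parental types, so the F1 was ST SS E / st ss e.
The two rarest classes, ST ss E and st SS e, are the double crossovers. Comparing them with the parentals, only the ss allele has switched, so ss is the middle locus and the order is e – ss – st.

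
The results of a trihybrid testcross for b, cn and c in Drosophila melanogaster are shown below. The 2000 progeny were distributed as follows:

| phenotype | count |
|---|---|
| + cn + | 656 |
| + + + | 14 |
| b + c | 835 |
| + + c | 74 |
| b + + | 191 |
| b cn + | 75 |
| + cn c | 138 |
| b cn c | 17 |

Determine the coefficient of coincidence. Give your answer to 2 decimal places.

0.96

The two most frequent reciprocal classes, b + c and + cn +, are the parental types, so the F1 was b + c / + cn +.
The two rarest classes, b cn c and + + +, are the double crossovers. Comparing them with the parentals, only the cn allele has switched, so cn is the middle locus and the order is c – cn – b.
c–cn: (329 + 31)/2000 = 0.1800; cn–b: (149 + 31)/2000 = 0.0900.
Expected DCO frequency = 0.1800 × 0.0900 ≈ 0.01620; observed = 31/2000 ≈ 0.01550.
Coefficient of coincidence = 0.01550/0.01620 ≈ 0.96.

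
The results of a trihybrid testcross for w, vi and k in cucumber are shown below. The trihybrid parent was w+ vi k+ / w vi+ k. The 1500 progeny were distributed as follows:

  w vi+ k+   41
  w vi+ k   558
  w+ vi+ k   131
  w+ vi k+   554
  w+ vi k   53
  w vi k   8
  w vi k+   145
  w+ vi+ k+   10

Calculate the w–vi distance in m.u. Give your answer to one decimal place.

The two rarest classes, w+ vi+ k+ and w vi k, are the double crossovers. Comparing them with the parentals, only the vi allele has switched, so vi is the middle locus and the order is k – vi – w.
Crossovers in the vi–w interval produce the single-crossover classes w vi k+ and w+ vi+ k (145 + 131 = 276) plus the double crossovers (18).
RF(vi–w) = (276 + 18) / 1500 = 294/1500 = 0.1960 → 19.6 m.u.

19.6 m.u.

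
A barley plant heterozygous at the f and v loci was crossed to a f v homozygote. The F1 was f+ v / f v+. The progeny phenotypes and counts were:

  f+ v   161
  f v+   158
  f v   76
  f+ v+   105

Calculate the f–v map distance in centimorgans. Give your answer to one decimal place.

The recombinant classes are f+ v+ and f v: 105 + 76 = 181.
Recombination frequency = 181/500 = 0.3620 ≈ 36.2%, i.e. 36.2 centimorgans.

36.2 centimorgans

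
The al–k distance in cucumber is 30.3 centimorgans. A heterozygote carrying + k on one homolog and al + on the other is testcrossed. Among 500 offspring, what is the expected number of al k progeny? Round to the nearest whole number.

A map distance of 30.3 centimorgans corresponds to a recombination frequency of 0.303.
The F1 is + k / al +, so al k is a recombinant gamete class with expected frequency r/2 = 0.303/2 = 0.1515.
Expected number = 0.1515 × 500 = 75.75 ≈ 76.

76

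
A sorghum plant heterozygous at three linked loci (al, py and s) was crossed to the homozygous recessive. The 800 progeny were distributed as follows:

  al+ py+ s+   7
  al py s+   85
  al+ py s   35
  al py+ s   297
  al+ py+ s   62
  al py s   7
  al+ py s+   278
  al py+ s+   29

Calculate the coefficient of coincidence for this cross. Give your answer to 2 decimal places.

0.89

The two most frequent reciprocal classes, al+ py s+ and al py+ s, are the parental types, so the F1 was al+ py s+ / al py+ s.
The two rarest classes, al+ py+ s+ and al py s, are the double crossovers. Comparing them with the parentals, only the py allele has switched, so py is the middle locus and the order is al – py – s.
al–py: (147 + 14)/800 = 0.2013; py–s: (64 + 14)/800 = 0.0975.
Expected DCO frequency = 0.2013 × 0.0975 ≈ 0.01963; observed = 14/800 ≈ 0.01750.
Coefficient of coincidence = 0.01750/0.01963 ≈ 0.89.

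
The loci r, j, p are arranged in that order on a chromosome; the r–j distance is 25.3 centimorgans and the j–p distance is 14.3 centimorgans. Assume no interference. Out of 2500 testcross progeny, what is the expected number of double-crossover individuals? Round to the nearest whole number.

Map distances give recombination frequencies of 0.253 and 0.143 for the two intervals.
With no interference, expected double-crossover frequency = 0.253 × 0.143 = 0.03618.
Expected number = 0.03618 × 2500 = 90.45 ≈ 90.

90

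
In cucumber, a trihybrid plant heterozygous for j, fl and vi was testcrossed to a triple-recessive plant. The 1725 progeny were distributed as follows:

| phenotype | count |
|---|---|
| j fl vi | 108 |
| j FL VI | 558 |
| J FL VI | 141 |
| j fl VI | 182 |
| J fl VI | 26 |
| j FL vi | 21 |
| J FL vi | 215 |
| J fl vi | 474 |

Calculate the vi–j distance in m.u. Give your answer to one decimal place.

The two most frequent reciprocal classes, J fl vi and j FL VI, are the parental types, so the F1 was J fl vi / j FL VI.
The two rarest classes, J fl VI and j FL vi, are the double crossovers. Comparing them with the parentals, only the vi allele has switched, so vi is the middle locus and the order is fl – vi – j.
Crossovers in the vi–j interval produce the single-crossover classes j fl vi and J FL VI (108 + 141 = 249) plus the double crossovers (47).
RF(vi–j) = (249 + 47) / 1725 = 296/1725 = 0.1716 → 17.2 m.u.

17.2 m.u.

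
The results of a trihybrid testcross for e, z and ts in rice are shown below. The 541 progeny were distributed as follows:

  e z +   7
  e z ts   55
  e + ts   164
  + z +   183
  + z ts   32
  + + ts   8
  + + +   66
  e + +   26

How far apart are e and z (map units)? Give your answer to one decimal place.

25.1 map units

The two most frequent reciprocal classes, + z + and e + ts, are the parental types, so the F1 was + z + / e + ts.
The two rarest classes, e z + and + + ts, are the double crossovers. Comparing them with the parentals, only the e allele has switched, so e is the middle locus and the order is z – e – ts.
Crossovers in the z–e interval produce the single-crossover classes + + + and e z ts (66 + 55 = 121) plus the double crossovers (15).
RF(z–e) = (121 + 15) / 541 = 136/541 = 0.2514 → 25.1 map units.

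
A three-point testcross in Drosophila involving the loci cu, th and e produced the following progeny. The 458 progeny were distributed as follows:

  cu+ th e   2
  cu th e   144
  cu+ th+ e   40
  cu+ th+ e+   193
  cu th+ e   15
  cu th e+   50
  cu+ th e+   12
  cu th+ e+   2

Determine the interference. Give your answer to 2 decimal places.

The two most frequent reciprocal classes, cu+ th+ e+ and cu th e, are the parental types, so the F1 was cu+ th+ e+ / cu th e.
The two rarest classes, cu th+ e+ and cu+ th e, are the double crossovers. Comparing them with the parentals, only the cu allele has switched, so cu is the middle locus and the order is th – cu – e.
th–cu: (27 + 4)/458 = 0.0677; cu–e: (90 + 4)/458 = 0.2052.
Expected DCO frequency = 0.0677 × 0.2052 ≈ 0.01389; observed = 4/458 ≈ 0.00873.
Coefficient of coincidence = 0.00873/0.01389 ≈ 0.63; interference = 1 − 0.63 = 0.37.

0.37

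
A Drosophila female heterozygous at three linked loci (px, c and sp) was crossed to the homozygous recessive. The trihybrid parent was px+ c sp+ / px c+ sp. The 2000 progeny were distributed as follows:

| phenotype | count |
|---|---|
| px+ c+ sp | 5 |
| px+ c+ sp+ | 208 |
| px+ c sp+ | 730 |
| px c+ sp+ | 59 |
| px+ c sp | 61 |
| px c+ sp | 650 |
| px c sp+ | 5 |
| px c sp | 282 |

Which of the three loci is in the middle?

px

The two rarest classes, px c sp+ and px+ c+ sp, are the double crossovers. Comparing them with the parentals, only the px allele has switched, so px is the middle locus and the order is c – px – sp.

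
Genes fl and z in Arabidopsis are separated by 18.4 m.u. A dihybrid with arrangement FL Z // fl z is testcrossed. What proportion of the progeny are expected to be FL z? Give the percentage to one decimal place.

9.2%

A map distance of 18.4 m.u. corresponds to a recombination frequency of 0.184.
The F1 is FL Z / fl z, so FL z is a recombinant gamete class with expected frequency r/2 = 0.184/2 = 0.0920.
That is 0.0920 = 9.2% of the progeny.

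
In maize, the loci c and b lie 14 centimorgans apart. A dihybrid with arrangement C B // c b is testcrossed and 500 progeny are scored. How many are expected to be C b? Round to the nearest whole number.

A map distance of 14 centimorgans corresponds to a recombination frequency of 0.140.
The F1 is C B / c b, so C b is a recombinant gamete class with expected frequency r/2 = 0.140/2 = 0.0700.
Expected number = 0.0700 × 500 = 35.00 ≈ 35.

35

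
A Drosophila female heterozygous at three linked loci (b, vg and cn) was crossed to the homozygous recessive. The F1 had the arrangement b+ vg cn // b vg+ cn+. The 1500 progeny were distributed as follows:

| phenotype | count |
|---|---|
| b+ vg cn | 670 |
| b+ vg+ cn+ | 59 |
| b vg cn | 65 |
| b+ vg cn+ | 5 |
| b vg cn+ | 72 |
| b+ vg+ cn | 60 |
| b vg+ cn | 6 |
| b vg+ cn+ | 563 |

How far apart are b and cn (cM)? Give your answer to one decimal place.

9.0 cM

The two rarest classes, b+ vg cn+ and b vg+ cn, are the double crossovers. Comparing them with the parentals, only the cn allele has switched, so cn is the middle locus and the order is b – cn – vg.
Crossovers in the b–cn interval produce the single-crossover classes b vg cn and b+ vg+ cn+ (65 + 59 = 124) plus the double crossovers (11).
RF(b–cn) = (124 + 11) / 1500 = 135/1500 = 0.0900 → 9.0 cM.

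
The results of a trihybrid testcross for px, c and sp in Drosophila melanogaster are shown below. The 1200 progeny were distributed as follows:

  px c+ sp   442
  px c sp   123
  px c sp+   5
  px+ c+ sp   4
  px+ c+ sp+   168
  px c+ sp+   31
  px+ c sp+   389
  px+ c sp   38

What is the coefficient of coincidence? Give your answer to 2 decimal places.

0.46

The two most frequent reciprocal classes, px c+ sp and px+ c sp+, are the parental types, so the F1 was px c+ sp / px+ c sp+.
The two rarest classes, px+ c+ sp and px c sp+, are the double crossovers. Comparing them with the parentals, only the px allele has switched, so px is the middle locus and the order is c – px – sp.
c–px: (291 + 9)/1200 = 0.2500; px–sp: (69 + 9)/1200 = 0.0650.
Expected DCO frequency = 0.2500 × 0.0650 ≈ 0.01625; observed = 9/1200 ≈ 0.00750.
Coefficient of coincidence = 0.00750/0.01625 ≈ 0.46.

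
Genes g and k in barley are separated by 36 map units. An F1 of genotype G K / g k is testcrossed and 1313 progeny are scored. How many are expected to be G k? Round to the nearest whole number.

236

A map distance of 36 map units corresponds to a recombination frequency of 0.360.
The F1 is G K / g k, so G k is a recombinant gamete class with expected frequency r/2 = 0.360/2 = 0.1800.
Expected number = 0.1800 × 1313 = 236.34 ≈ 236.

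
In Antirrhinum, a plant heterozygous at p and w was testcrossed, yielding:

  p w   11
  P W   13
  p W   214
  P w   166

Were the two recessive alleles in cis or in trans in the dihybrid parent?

trans

The two most frequent classes are P w (166) and p W (214); these are the parental (non-recombinant) types.
So the F1 carried P w on one chromosome and p W on the other — the recessive alleles are on opposite chromosomes (trans / repulsion).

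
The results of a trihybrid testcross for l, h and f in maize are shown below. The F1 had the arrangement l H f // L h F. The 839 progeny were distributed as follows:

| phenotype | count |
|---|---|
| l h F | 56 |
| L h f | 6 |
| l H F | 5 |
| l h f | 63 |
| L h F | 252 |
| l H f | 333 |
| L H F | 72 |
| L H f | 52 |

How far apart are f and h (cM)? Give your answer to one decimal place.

17.4 cM

The two rarest classes, l H F and L h f, are the double crossovers. Comparing them with the parentals, only the f allele has switched, so f is the middle locus and the order is l – f – h.
Crossovers in the f–h interval produce the single-crossover classes l h f and L H F (63 + 72 = 135) plus the double crossovers (11).
RF(f–h) = (135 + 11) / 839 = 146/839 = 0.1740 → 17.4 cM.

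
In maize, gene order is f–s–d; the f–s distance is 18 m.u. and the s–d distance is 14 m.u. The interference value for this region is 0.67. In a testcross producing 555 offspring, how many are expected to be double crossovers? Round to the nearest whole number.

5

Map distances give recombination frequencies of 0.180 and 0.140 for the two intervals.
With interference 0.67 (so coincidence = 0.33), expected double-crossover frequency = 0.180 × 0.140 × 0.33 = 0.00832.
Expected number = 0.00832 × 555 = 4.62 ≈ 5.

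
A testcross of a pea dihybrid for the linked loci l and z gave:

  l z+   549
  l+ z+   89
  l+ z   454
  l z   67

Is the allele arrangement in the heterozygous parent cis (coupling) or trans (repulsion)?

trans

The two most frequent classes are l+ z (454) and l z+ (549); these are the parental (non-recombinant) types.
So the F1 carried l+ z on one chromosome and l z+ on the other — the recessive alleles are on opposite chromosomes (trans / repulsion).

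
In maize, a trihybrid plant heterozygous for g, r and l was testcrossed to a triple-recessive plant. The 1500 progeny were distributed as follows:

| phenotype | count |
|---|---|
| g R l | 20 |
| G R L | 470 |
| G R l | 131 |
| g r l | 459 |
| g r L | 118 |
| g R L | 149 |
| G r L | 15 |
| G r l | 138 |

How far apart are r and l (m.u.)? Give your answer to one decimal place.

18.9 m.u.

The two most frequent reciprocal classes, G R L and g r l, are the parental types, so the F1 was G R L / g r l.
The two rarest classes, G r L and g R l, are the double crossovers. Comparing them with the parentals, only the r allele has switched, so r is the middle locus and the order is l – r – g.
Crossovers in the l–r interval produce the single-crossover classes G R l and g r L (131 + 118 = 249) plus the double crossovers (35).
RF(l–r) = (249 + 35) / 1500 = 284/1500 = 0.1893 → 18.9 m.u.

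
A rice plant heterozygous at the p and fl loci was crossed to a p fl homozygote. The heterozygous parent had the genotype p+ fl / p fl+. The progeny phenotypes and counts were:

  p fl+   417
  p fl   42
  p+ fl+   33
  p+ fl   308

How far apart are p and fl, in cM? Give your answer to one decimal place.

The recombinant classes are p+ fl+ and p fl: 33 + 42 = 75.
Recombination frequency = 75/800 = 0.0938 ≈ 9.4%, i.e. 9.4 cM.

9.4 cM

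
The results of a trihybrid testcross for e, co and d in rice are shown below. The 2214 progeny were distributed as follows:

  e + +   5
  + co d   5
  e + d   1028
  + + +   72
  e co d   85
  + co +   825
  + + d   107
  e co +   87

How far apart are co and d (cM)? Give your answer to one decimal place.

The two most frequent reciprocal classes, + co + and e + d, are the parental types, so the F1 was + co + / e + d.
The two rarest classes, + co d and e + +, are the double crossovers. Comparing them with the parentals, only the d allele has switched, so d is the middle locus and the order is e – d – co.
Crossovers in the d–co interval produce the single-crossover classes + + + and e co d (72 + 85 = 157) plus the double crossovers (10).
RF(d–co) = (157 + 10) / 2214 = 167/2214 = 0.0754 → 7.5 cM.

7.5 cM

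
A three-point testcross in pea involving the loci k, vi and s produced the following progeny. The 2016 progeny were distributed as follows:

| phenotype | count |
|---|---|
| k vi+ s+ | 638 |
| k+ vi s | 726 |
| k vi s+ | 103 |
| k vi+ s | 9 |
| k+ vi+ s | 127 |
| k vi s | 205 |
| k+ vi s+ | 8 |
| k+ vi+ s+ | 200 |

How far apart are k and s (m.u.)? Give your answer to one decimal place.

The two most frequent reciprocal classes, k vi+ s+ and k+ vi s, are the parental types, so the F1 was k vi+ s+ / k+ vi s.
The two rarest classes, k vi+ s and k+ vi s+, are the double crossovers. Comparing them with the parentals, only the s allele has switched, so s is the middle locus and the order is vi – s – k.
Crossovers in the s–k interval produce the single-crossover classes k+ vi+ s+ and k vi s (200 + 205 = 405) plus the double crossovers (17).
RF(s–k) = (405 + 17) / 2016 = 422/2016 = 0.2093 → 20.9 m.u.

20.9 m.u.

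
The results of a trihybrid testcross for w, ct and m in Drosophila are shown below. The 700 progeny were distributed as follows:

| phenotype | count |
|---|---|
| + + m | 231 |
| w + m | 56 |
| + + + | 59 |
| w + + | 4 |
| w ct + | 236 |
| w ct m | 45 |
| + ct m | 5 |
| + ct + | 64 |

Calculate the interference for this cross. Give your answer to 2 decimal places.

0.57

The two most frequent reciprocal classes, w ct + and + + m, are the parental types, so the F1 was w ct + / + + m.
The two rarest classes, w + + and + ct m, are the double crossovers. Comparing them with the parentals, only the ct allele has switched, so ct is the middle locus and the order is w – ct – m.
w–ct: (120 + 9)/700 = 0.1843; ct–m: (104 + 9)/700 = 0.1614.
Expected DCO frequency = 0.1843 × 0.1614 ≈ 0.02975; observed = 9/700 ≈ 0.01286.
Coefficient of coincidence = 0.01286/0.02975 ≈ 0.43; interference = 1 − 0.43 = 0.57.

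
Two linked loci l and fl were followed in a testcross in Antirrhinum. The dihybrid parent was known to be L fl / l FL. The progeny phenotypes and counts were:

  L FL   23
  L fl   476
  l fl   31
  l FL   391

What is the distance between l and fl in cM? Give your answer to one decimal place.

5.9 cM

The recombinant classes are L FL and l fl: 23 + 31 = 54.
Recombination frequency = 54/921 = 0.0586 ≈ 5.9%, i.e. 5.9 cM.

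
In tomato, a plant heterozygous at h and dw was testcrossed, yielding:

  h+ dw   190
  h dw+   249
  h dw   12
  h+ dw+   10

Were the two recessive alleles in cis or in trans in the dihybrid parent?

trans

The two most frequent classes are h+ dw (190) and h dw+ (249); these are the parental (non-recombinant) types.
So the F1 carried h+ dw on one chromosome and h dw+ on the other — the recessive alleles are on opposite chromosomes (trans / repulsion).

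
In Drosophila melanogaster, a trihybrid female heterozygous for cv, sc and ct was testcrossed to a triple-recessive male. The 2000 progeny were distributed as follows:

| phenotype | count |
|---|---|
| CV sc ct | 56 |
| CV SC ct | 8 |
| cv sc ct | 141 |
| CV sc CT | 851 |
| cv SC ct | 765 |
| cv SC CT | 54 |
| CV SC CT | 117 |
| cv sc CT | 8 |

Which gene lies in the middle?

cv

The two most frequent reciprocal classes, cv SC ct and CV sc CT, are the parental types, so the F1 was cv SC ct / CV sc CT.
The two rarest classes, CV SC ct and cv sc CT, are the double crossovers. Comparing them with the parentals, only the cv allele has switched, so cv is the middle locus and the order is sc – cv – ct.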